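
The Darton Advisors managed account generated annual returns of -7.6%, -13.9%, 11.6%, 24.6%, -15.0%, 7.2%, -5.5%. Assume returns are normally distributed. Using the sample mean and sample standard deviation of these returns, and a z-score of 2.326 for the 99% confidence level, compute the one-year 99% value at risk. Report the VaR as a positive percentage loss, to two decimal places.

r̄ = (-7.6 − 13.9 + 11.6 + 24.6 − 15 + 7.2 − 5.5) / 7 = 1.40 / 7 = 0.2000%
Sample std dev = √[1297.5000 / 6] = 14.7054%
VaR = −(r̄ − z·σ) = −(0.2000 − 2.326 × 14.7054) = −(-34.0048) = 34.0048%

34.00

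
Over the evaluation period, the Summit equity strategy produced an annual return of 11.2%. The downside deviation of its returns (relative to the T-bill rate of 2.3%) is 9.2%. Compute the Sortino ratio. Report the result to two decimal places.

0.97

Sortino = (Rp − Rf) / σd = (11.2% − 2.3%) / 9.2% = 8.90% / 9.2% = 0.9674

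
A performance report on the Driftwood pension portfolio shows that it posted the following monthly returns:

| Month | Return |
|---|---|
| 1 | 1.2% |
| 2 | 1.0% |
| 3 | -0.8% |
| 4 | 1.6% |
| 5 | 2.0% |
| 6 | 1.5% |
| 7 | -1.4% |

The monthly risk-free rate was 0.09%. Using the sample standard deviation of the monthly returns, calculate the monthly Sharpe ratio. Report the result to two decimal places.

0.49

r̄ = (1.2 + 1 − 0.8 + 1.6 + 2 + 1.5 − 1.4) / 7 = 0.7286%
Sample std dev = √[10.1343 / 6] = 1.2996%
Sharpe = (r̄ − rf) / σ = (0.7286 − 0.09) / 1.2996 = 0.6386 / 1.2996 = 0.4914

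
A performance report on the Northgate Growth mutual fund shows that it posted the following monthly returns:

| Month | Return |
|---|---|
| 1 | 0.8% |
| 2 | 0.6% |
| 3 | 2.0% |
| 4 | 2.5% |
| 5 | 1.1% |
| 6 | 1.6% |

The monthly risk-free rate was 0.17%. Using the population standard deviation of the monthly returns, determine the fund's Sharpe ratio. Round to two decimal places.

1.89

r̄ = (0.8 + 0.6 + 2 + 2.5 + 1.1 + 1.6) / 6 = 8.60 / 6 = 1.4333%
Σ(r − r̄)² = 2.6933; population σ = √(2.6933/6) = 0.6700%
Sharpe = (r̄ − rf) / σ = (1.4333 − 0.17) / 0.6700 = 1.2633 / 0.6700 = 1.8855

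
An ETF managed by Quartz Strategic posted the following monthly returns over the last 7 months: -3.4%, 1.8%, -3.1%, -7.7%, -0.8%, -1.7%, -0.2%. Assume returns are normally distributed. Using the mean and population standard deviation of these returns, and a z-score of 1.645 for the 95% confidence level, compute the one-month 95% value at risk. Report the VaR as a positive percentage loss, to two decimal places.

6.76

Mean return μ = -15.10 / 7 = -2.1571%
Population σ = √[Σ(r − μ)² / 7] = √[54.6971 / 7] = √7.8139 = 2.7953%
VaR = −(μ − z·σ) = −(-2.1571 − 1.645 × 2.7953) = −(-6.7554) = 6.7554%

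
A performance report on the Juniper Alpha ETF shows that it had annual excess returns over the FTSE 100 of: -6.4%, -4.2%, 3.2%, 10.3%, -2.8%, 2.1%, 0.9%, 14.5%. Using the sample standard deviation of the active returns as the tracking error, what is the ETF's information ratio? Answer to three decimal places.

Mean return r̄ = 17.60 / 8 = 2.2000%
Sample σ = √[Σ(r − r̄)² / 7] = √[359.5200 / 7] = √51.3600 = 7.1666%
IR = r̄ / tracking error = 2.2000 / 7.1666 = 0.3070

0.307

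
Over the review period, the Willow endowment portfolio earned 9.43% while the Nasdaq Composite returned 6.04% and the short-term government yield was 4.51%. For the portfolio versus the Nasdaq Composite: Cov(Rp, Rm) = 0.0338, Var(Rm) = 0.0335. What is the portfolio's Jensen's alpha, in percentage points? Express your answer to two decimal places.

β = Cov / Var = 0.0338 / 0.0335 = 1.0090
E[R] = Rf + β(Rm − Rf) = 4.51% + 1.0090 × (6.04% − 4.51%) = 6.0538%
α = Rp − E[R] = 9.43% − 6.0538% = 3.3762

3.38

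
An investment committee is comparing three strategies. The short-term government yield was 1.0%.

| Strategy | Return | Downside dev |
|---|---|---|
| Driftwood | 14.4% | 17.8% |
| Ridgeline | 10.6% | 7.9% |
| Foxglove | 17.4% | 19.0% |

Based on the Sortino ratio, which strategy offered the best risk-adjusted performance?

Ridgeline

Driftwood: Sortino ratio = (14.4% − 1.0%) / 17.8% = 0.753
Ridgeline: Sortino ratio = (10.6% − 1.0%) / 7.9% = 1.215
Foxglove: Sortino ratio = (17.4% − 1.0%) / 19.0% = 0.863
Highest: Ridgeline (1.215).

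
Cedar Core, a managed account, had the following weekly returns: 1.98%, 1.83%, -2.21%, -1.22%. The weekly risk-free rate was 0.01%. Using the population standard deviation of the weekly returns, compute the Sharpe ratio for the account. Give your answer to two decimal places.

r̄ = (1.98 + 1.83 − 2.21 − 1.22) / 4 = 0.380 / 4 = 0.0950%
Σ(r − r̄)² = (1.98 − 0.0950)² + (1.83 − 0.0950)² + (-2.21 − 0.0950)² + … = 13.6057
population σ = √(13.6057 / 4) = √3.4014 = 1.8443%
Sharpe = (r̄ − rf) / σ = (0.0950 − 0.01) / 1.8443 = 0.0850 / 1.8443 = 0.0461

0.05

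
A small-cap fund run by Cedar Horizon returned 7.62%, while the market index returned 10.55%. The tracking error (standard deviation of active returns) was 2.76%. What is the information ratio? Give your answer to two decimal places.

-1.06

IR = (Rp − Rb) / TE = (7.62% − 10.55%) / 2.76% = -2.93% / 2.76% = -1.0616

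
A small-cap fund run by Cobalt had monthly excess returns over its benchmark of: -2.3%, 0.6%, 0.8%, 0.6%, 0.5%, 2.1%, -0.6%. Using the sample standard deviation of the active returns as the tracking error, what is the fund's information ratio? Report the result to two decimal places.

0.18

Mean return μ = 1.70 / 7 = 0.2429%
Σ(r − μ)² = 11.2571; sample σ = √(11.2571/6) = 1.3697%
IR = μ / tracking error = 0.2429 / 1.3697 = 0.1773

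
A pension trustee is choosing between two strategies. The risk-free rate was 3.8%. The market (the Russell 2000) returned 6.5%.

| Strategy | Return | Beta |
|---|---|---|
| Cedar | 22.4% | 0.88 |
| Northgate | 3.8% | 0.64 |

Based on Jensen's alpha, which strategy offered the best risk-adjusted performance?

Cedar: α = 22.4% − [3.8% + 0.88 × (6.5% − 3.8%)] = 16.224
Northgate: α = 3.8% − [3.8% + 0.64 × (6.5% − 3.8%)] = -1.728
Highest: Cedar (16.224).

Cedar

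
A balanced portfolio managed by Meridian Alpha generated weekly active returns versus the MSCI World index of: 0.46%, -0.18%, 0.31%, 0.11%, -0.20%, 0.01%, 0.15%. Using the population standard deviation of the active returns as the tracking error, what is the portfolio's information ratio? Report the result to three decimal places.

μ = (0.46 − 0.18 + 0.31 + 0.11 − 0.2 + 0.01 + 0.15) / 7 = 0.660 / 7 = 0.0943%
Population std dev = √[0.3526 / 7] = 0.2244%
IR = μ / tracking error = 0.0943 / 0.2244 = 0.4202

0.420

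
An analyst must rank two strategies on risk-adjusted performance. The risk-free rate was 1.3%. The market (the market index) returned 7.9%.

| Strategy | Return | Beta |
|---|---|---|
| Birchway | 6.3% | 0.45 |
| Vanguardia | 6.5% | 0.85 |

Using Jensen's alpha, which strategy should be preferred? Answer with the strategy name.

Birchway

Birchway: α = 6.3% − [1.3% + 0.45 × (7.9% − 1.3%)] = 2.030
Vanguardia: α = 6.5% − [1.3% + 0.85 × (7.9% − 1.3%)] = -0.410
Highest: Birchway (2.030).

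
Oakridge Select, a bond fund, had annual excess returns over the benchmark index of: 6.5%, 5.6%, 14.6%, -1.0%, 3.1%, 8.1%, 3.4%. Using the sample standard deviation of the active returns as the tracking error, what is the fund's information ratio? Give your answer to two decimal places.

r̄ = (6.5 + 5.6 + 14.6 − 1 + 3.1 + 8.1 + 3.4) / 7 = 5.7571%
Σ(r − r̄)² = (6.5 − 5.7571)² + (5.6 − 5.7571)² + (14.6 − 5.7571)² + … = 142.5371
σ = √[142.5371 / 6] = 4.8740%
IR = r̄ / tracking error = 5.7571 / 4.8740 = 1.1812

1.18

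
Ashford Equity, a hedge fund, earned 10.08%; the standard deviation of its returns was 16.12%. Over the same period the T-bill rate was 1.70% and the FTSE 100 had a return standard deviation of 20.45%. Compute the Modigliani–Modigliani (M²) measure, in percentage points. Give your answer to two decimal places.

12.33

Sharpe = (Rp − Rf) / σp = (10.08% − 1.70%) / 16.12% = 0.5199
M² = Rf + Sharpe × σm = 1.70% + 0.5199 × 20.45% = 12.3320%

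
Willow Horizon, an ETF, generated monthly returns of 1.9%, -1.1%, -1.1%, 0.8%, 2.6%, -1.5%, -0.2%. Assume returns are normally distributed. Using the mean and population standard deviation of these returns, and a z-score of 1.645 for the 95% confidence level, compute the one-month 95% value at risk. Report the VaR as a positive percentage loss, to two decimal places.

Mean return r̄ = 1.40 / 7 = 0.2000%
Σ(r − r̄)² = (1.9 − 0.2000)² + (-1.1 − 0.2000)² + (-1.1 − 0.2000)² + … = 15.4400
σ = √[15.4400 / 7] = 1.4852%
VaR = −(r̄ − z·σ) = −(0.2000 − 1.645 × 1.4852) = −(-2.2432) = 2.2432%

2.24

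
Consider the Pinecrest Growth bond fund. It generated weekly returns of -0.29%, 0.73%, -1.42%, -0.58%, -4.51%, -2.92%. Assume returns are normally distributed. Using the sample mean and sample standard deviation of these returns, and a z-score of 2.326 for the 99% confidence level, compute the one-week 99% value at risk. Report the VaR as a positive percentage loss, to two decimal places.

5.96

Mean return r̄ = -8.990 / 6 = -1.4983%
Sample std dev = √[18.3663 / 5] = 1.9166%
VaR = −(r̄ − z·σ) = −(-1.4983 − 2.326 × 1.9166) = −(-5.9563) = 5.9563%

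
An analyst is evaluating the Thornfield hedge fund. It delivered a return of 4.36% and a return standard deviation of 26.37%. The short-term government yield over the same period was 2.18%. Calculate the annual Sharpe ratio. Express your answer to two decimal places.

0.08

Sharpe = (Rp − Rf) / σp = (4.36% − 2.18%) / 26.37% = 2.18% / 26.37% = 0.0827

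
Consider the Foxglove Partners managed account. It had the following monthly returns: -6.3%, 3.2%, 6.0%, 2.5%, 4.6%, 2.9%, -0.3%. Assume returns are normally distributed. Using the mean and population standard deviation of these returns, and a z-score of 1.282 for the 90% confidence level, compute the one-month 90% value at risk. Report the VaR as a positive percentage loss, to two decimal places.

3.03

r̄ = (-6.3 + 3.2 + 6 + 2.5 + 4.6 + 2.9 − 0.3) / 7 = 12.60 / 7 = 1.8000%
Population σ = √[Σ(r − r̄)² / 7] = √[99.1600 / 7] = √14.1657 = 3.7637%
VaR = −(r̄ − z·σ) = −(1.8000 − 1.282 × 3.7637) = −(-3.0251) = 3.0251%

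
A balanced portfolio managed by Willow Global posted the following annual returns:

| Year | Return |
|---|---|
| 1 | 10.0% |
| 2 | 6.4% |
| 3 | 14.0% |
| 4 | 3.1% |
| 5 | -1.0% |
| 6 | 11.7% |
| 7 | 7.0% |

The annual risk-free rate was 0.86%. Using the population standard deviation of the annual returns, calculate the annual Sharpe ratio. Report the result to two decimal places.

Mean return μ = 51.20 / 7 = 7.3143%
Population std dev = √[158.9686 / 7] = 4.7655%
Sharpe = (μ − rf) / σ = (7.3143 − 0.86) / 4.7655 = 6.4543 / 4.7655 = 1.3544

1.35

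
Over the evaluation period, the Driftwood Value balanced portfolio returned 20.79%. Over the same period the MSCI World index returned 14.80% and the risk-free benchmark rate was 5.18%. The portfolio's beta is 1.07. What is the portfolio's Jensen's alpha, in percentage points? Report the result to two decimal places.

5.32

CAPM expected return = Rf + β(Rm − Rf) = 5.18% + 1.07 × (14.80% − 5.18%) = 5.18 + 1.07 × 9.62 = 15.4734%
Jensen's α = Rp − E[R] = 20.79% − 15.4734% = 5.3166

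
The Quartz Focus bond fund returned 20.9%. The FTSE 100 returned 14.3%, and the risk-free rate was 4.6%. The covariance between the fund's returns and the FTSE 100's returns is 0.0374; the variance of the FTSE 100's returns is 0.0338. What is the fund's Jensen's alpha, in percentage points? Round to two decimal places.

5.57

β = Cov / Var = 0.0374 / 0.0338 = 1.1065
E[R] = Rf + β(Rm − Rf) = 4.6% + 1.1065 × (14.3% − 4.6%) = 15.3331%
α = Rp − E[R] = 20.9% − 15.3331% = 5.5669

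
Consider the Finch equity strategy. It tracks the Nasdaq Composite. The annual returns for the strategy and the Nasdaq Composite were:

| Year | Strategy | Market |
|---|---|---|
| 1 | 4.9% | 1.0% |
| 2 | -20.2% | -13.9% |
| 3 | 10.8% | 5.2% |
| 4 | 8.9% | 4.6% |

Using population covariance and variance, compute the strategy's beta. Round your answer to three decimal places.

r̄p = 1.1000%,  r̄m = -0.7750%
Cov = Σ(rp − r̄p)(rm − r̄m) / 4 = 96.5475
Var(rm) = Σ(rm − r̄m)² / 4 = 60.0019
β = Cov / Var = 96.5475 / 60.0019 = 1.6091

1.609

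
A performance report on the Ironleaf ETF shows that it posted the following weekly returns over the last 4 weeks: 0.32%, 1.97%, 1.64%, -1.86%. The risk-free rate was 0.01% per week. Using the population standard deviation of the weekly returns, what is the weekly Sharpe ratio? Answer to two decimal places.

μ = (0.32 + 1.97 + 1.64 − 1.86) / 4 = 0.5175%
Σ(r − μ)² = (0.32 − 0.5175)² + (1.97 − 0.5175)² + (1.64 − 0.5175)² + … = 9.0613
population σ = √(9.0613 / 4) = √2.2653 = 1.5051%
Sharpe = (μ − rf) / σ = (0.5175 − 0.01) / 1.5051 = 0.5075 / 1.5051 = 0.3372

0.34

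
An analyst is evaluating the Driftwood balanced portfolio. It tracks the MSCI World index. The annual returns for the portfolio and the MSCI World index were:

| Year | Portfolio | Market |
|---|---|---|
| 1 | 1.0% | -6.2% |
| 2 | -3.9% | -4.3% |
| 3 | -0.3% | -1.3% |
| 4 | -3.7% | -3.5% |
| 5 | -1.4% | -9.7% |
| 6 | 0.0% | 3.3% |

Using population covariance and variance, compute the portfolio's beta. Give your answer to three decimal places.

r̄p = -1.3833%,  r̄m = -3.6167%
Cov = Σ(rp − r̄p)(rm − r̄m) / 6 = 1.2453
Var(rm) = Σ(rm − r̄m)² / 6 = 16.2281
β = Cov / Var = 1.2453 / 16.2281 = 0.0767

0.077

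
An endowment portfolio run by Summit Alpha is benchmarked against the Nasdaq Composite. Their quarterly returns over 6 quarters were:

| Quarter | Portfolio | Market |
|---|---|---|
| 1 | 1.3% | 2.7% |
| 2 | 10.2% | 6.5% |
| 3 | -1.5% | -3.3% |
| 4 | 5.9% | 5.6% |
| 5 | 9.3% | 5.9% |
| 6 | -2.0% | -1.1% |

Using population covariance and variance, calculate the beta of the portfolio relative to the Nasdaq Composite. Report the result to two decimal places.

r̄p = 3.8667%,  r̄m = 2.7167%
Cov = Σ(rp − r̄p)(rm − r̄m) / 6 = 16.9739
Var(rm) = Σ(rm − r̄m)² / 6 = 13.9214
β = Cov / Var = 16.9739 / 13.9214 = 1.2193

1.22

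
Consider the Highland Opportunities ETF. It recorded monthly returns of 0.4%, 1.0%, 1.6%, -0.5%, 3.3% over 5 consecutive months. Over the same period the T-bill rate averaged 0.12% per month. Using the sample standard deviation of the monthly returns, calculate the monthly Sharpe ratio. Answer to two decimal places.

r̄ = (0.4 + 1 + 1.6 − 0.5 + 3.3) / 5 = 1.1600%
Σ(r − r̄)² = 8.1320; sample σ = √(8.1320/4) = 1.4258%
Sharpe = (r̄ − rf) / σ = (1.1600 − 0.12) / 1.4258 = 1.0400 / 1.4258 = 0.7294

0.73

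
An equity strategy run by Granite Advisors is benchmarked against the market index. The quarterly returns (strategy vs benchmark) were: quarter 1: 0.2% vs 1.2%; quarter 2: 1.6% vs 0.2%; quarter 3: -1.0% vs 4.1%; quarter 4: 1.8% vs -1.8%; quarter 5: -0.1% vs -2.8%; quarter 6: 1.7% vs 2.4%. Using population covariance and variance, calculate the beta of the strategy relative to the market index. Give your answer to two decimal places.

r̄p = 0.7000%,  r̄m = 0.5500%
Cov = Σ(rp − r̄p)(rm − r̄m) / 6 = -0.7883
Var(rm) = Σ(rm − r̄m)² / 6 = 5.5525
β = Cov / Var = -0.7883 / 5.5525 = -0.1420

-0.14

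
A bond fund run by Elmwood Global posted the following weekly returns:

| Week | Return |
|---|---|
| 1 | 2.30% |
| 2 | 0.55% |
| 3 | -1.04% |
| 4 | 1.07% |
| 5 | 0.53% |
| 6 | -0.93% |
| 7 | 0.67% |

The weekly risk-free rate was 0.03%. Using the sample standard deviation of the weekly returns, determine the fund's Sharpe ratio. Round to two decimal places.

r̄ = (2.3 + 0.55 − 1.04 + 1.07 + 0.53 − 0.93 + 0.67) / 7 = 3.150 / 7 = 0.4500%
Sample σ = √[Σ(r − r̄)² / 6] = √[7.9962 / 6] = √1.3327 = 1.1544%
Sharpe = (r̄ − rf) / σ = (0.4500 − 0.03) / 1.1544 = 0.4200 / 1.1544 = 0.3638

0.36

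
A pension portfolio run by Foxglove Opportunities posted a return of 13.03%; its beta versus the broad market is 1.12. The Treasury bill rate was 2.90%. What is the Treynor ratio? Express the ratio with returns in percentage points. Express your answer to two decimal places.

Treynor = (Rp − Rf) / β = (13.03% − 2.90%) / 1.12 = 10.13 / 1.12 = 9.0446

9.04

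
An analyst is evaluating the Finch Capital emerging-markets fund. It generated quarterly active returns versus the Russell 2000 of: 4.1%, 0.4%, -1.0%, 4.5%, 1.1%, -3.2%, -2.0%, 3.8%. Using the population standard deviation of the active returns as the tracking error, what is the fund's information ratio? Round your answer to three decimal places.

0.349

μ = (4.1 + 0.4 − 1 + 4.5 + 1.1 − 3.2 − 2 + 3.8) / 8 = 7.70 / 8 = 0.9625%
Σ(r − μ)² = (4.1 − 0.9625)² + (0.4 − 0.9625)² + … = 60.6988
σ = √[60.6988 / 8] = 2.7545%
IR = μ / tracking error = 0.9625 / 2.7545 = 0.3494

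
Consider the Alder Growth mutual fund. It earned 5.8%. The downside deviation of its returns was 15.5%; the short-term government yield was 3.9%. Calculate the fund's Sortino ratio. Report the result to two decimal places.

Sortino = (Rp − Rf) / σd = (5.8% − 3.9%) / 15.5% = 1.90% / 15.5% = 0.1226

0.12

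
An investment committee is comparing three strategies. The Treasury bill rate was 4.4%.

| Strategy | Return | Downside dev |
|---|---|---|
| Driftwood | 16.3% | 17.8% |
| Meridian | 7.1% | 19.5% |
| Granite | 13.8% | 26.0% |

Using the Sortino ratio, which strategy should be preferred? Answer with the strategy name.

Driftwood

Driftwood: Sortino ratio = (16.3% − 4.4%) / 17.8% = 0.669
Meridian: Sortino ratio = (7.1% − 4.4%) / 19.5% = 0.138
Granite: Sortino ratio = (13.8% − 4.4%) / 26.0% = 0.362
Highest: Driftwood (0.669).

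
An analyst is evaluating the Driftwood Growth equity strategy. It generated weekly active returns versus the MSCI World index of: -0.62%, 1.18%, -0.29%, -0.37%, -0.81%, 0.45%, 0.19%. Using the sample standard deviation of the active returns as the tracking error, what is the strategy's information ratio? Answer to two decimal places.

Mean return r̄ = -0.270 / 7 = -0.0386%
Σ(r − r̄)² = 2.8821; sample σ = √(2.8821/6) = 0.6931%
IR = r̄ / tracking error = -0.0386 / 0.6931 = -0.0557

-0.06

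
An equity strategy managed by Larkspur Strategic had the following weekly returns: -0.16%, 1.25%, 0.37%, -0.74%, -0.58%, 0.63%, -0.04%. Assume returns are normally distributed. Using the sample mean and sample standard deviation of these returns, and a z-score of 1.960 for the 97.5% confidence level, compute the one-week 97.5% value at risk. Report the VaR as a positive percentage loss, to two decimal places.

r̄ = (-0.16 + 1.25 + 0.37 − 0.74 − 0.58 + 0.63 − 0.04) / 7 = 0.730 / 7 = 0.1043%
Σ(r − r̄)² = (-0.16 − 0.1043)² + (1.25 − 0.1043)² + (0.37 − 0.1043)² + … = 2.9314
sample σ = √(2.9314 / 6) = √0.4886 = 0.6990%
VaR = −(r̄ − z·σ) = −(0.1043 − 1.960 × 0.6990) = −(-1.2657) = 1.2657%

1.27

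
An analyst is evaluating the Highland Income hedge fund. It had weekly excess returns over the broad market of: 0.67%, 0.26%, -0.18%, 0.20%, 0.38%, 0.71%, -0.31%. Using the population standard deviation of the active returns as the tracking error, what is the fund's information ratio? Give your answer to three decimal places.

Mean return μ = 1.730 / 7 = 0.2471%
Σ(r − μ)² = 0.9059; population σ = √(0.9059/7) = 0.3597%
IR = μ / tracking error = 0.2471 / 0.3597 = 0.6870

0.687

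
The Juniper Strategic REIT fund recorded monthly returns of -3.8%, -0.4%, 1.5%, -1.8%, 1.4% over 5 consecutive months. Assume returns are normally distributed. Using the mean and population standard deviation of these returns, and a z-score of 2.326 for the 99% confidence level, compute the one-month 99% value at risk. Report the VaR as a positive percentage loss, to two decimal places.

r̄ = (-3.8 − 0.4 + 1.5 − 1.8 + 1.4) / 5 = -0.6200%
Σ(r − r̄)² = (-3.8 − (-0.6200))² + (-0.4 − (-0.6200))² + … = 20.1280
population σ = √(20.1280 / 5) = √4.0256 = 2.0064%
VaR = −(r̄ − z·σ) = −(-0.6200 − 2.326 × 2.0064) = −(-5.2869) = 5.2869%

5.29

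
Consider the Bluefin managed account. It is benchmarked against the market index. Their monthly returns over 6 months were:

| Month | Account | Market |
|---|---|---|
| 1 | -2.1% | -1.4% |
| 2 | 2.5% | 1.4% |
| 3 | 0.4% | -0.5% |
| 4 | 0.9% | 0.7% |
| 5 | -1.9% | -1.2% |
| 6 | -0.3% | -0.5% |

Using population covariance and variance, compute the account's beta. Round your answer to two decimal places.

r̄p = -0.0833%,  r̄m = -0.2500%
Cov = Σ(rp − r̄p)(rm − r̄m) / 6 = 1.5292
Var(rm) = Σ(rm − r̄m)² / 6 = 0.9958
β = Cov / Var = 1.5292 / 0.9958 = 1.5356

1.54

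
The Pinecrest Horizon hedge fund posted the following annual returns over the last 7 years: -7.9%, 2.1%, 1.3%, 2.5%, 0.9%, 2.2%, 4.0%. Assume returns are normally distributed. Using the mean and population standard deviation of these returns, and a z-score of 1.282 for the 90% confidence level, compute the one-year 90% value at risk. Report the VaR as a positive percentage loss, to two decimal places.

3.94

Mean return r̄ = 5.10 / 7 = 0.7286%
Σ(r − r̄)² = 92.6943; population σ = √(92.6943/7) = 3.6390%
VaR = −(r̄ − z·σ) = −(0.7286 − 1.282 × 3.6390) = −(-3.9366) = 3.9366%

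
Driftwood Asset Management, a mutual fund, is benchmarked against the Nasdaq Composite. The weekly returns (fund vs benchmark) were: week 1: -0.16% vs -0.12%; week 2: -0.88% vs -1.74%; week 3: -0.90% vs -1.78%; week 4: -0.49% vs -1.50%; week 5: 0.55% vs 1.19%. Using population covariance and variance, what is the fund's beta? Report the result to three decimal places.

r̄p = -0.3760%,  r̄m = -0.7900%
Cov = Σ(rp − r̄p)(rm − r̄m) / 5 = 0.6113
Var(rm) = Σ(rm − r̄m)² / 5 = 1.3512
β = Cov / Var = 0.6113 / 1.3512 = 0.4524

0.452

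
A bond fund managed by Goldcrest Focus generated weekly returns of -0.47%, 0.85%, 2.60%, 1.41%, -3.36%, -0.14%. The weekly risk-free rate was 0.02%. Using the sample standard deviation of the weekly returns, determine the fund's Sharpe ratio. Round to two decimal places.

Mean return r̄ = 0.890 / 6 = 0.1483%
Σ(r − r̄)² = (-0.47 − 0.1483)² + (0.85 − 0.1483)² + (2.6 − 0.1483)² + … = 20.8687
sample σ = √(20.8687 / 5) = √4.1737 = 2.0430%
Sharpe = (r̄ − rf) / σ = (0.1483 − 0.02) / 2.0430 = 0.1283 / 2.0430 = 0.0628

0.06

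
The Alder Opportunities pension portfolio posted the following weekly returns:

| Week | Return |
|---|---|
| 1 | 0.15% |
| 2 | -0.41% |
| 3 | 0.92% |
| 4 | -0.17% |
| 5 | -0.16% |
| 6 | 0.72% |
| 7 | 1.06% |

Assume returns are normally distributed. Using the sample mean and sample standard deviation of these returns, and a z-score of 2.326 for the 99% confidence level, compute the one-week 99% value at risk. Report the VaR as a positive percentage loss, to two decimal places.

1.07

Mean return r̄ = 2.110 / 7 = 0.3014%
Sample σ = √[Σ(r − r̄)² / 6] = √[2.0975 / 6] = √0.3496 = 0.5913%
VaR = −(r̄ − z·σ) = −(0.3014 − 2.326 × 0.5913) = −(-1.0740) = 1.0740%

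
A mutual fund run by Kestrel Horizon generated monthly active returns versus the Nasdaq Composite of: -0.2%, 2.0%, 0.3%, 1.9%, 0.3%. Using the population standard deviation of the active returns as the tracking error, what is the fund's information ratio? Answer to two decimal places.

0.95

Mean return r̄ = 4.30 / 5 = 0.8600%
Σ(r − r̄)² = (-0.2 − 0.8600)² + (2 − 0.8600)² + (0.3 − 0.8600)² + … = 4.1320
population σ = √(4.1320 / 5) = √0.8264 = 0.9091%
IR = r̄ / tracking error = 0.8600 / 0.9091 = 0.9460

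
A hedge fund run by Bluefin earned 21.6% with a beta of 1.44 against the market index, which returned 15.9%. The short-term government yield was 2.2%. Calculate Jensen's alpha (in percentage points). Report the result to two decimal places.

-0.33

CAPM expected return = Rf + β(Rm − Rf) = 2.2% + 1.44 × (15.9% − 2.2%) = 2.2 + 1.44 × 13.70 = 21.9280%
Jensen's α = Rp − E[R] = 21.6% − 21.9280% = -0.3280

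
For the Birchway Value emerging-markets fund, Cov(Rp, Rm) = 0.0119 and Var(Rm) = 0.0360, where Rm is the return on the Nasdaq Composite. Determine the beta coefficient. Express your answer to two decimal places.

β = Cov(Rp, Rm) / Var(Rm) = 0.0119 / 0.0360 = 0.3306

0.33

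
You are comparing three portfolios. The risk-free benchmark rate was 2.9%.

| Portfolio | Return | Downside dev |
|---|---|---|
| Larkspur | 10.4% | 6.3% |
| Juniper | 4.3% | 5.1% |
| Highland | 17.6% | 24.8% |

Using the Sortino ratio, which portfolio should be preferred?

Larkspur

Larkspur: Sortino ratio = (10.4% − 2.9%) / 6.3% = 1.190
Juniper: Sortino ratio = (4.3% − 2.9%) / 5.1% = 0.275
Highland: Sortino ratio = (17.6% − 2.9%) / 24.8% = 0.593
Highest: Larkspur (1.190).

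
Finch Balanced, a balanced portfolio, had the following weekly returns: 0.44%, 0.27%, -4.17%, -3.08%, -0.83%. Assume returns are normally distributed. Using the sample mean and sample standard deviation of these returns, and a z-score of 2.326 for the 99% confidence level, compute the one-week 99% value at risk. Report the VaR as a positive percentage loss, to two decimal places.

μ = (0.44 + 0.27 − 4.17 − 3.08 − 0.83) / 5 = -1.4740%
Σ(r − μ)² = (0.44 − (-1.4740))² + (0.27 − (-1.4740))² + … = 16.9673
sample σ = √(16.9673 / 4) = √4.2418 = 2.0596%
VaR = −(μ − z·σ) = −(-1.4740 − 2.326 × 2.0596) = −(-6.2646) = 6.2646%

6.26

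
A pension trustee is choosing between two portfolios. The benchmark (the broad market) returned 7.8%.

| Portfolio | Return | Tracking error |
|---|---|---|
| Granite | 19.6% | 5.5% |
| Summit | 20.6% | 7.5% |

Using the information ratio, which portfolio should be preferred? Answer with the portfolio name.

Granite: IR = (19.6% − 7.8%) / 5.5% = 2.145
Summit: IR = (20.6% − 7.8%) / 7.5% = 1.707
Highest: Granite (2.145).

Granite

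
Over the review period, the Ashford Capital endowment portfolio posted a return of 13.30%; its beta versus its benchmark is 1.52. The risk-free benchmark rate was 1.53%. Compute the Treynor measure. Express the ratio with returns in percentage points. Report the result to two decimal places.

7.74

Treynor = (Rp − Rf) / β = (13.30% − 1.53%) / 1.52 = 11.77 / 1.52 = 7.7434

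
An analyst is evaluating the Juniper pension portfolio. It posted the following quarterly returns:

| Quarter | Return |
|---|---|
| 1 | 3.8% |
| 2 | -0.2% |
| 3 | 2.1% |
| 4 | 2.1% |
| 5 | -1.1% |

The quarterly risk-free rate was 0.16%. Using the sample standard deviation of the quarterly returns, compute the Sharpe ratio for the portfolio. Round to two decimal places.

r̄ = (3.8 − 0.2 + 2.1 + 2.1 − 1.1) / 5 = 1.3400%
Sample std dev = √[15.5320 / 4] = 1.9705%
Sharpe = (r̄ − rf) / σ = (1.3400 − 0.16) / 1.9705 = 1.1800 / 1.9705 = 0.5988

0.60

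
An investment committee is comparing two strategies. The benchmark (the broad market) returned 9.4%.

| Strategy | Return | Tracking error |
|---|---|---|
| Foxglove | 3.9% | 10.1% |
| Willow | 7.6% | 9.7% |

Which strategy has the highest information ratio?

Willow

Foxglove: IR = (3.9% − 9.4%) / 10.1% = -0.545
Willow: IR = (7.6% − 9.4%) / 9.7% = -0.186
Highest: Willow (-0.186).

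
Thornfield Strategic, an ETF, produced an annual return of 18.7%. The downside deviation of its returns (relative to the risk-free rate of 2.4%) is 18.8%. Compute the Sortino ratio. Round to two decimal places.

Sortino = (Rp − Rf) / σd = (18.7% − 2.4%) / 18.8% = 16.30% / 18.8% = 0.8670

0.87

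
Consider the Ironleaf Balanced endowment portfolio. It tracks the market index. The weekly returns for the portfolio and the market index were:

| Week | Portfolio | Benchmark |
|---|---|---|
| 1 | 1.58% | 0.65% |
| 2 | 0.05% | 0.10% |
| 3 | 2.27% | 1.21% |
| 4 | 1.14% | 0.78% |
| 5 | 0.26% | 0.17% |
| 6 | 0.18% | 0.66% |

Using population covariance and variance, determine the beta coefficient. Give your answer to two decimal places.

r̄p = 0.9133%,  r̄m = 0.5950%
Cov = Σ(rp − r̄p)(rm − r̄m) / 6 = 0.2617
Var(rm) = Σ(rm − r̄m)² / 6 = 0.1409
β = Cov / Var = 0.2617 / 0.1409 = 1.8573

1.86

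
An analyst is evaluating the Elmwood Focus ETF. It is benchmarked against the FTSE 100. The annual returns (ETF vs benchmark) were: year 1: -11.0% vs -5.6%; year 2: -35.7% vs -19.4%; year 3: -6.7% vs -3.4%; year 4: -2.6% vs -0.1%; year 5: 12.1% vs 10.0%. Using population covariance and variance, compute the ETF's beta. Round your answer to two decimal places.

1.63

r̄p = -8.7800%,  r̄m = -3.7000%
Cov = Σ(rp − r̄p)(rm − r̄m) / 5 = 147.1580
Var(rm) = Σ(rm − r̄m)² / 5 = 90.1680
β = Cov / Var = 147.1580 / 90.1680 = 1.6320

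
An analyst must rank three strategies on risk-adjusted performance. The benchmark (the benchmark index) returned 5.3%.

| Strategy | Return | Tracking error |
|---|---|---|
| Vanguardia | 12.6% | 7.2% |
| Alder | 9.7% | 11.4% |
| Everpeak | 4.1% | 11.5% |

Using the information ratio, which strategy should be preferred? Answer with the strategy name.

Vanguardia: IR = (12.6% − 5.3%) / 7.2% = 1.014
Alder: IR = (9.7% − 5.3%) / 11.4% = 0.386
Everpeak: IR = (4.1% − 5.3%) / 11.5% = -0.104
Highest: Vanguardia (1.014).

Vanguardia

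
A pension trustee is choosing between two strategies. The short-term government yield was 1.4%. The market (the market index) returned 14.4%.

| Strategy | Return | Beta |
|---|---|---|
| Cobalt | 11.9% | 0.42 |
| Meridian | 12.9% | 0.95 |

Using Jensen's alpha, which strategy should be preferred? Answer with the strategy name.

Cobalt: α = 11.9% − [1.4% + 0.42 × (14.4% − 1.4%)] = 5.040
Meridian: α = 12.9% − [1.4% + 0.95 × (14.4% − 1.4%)] = -0.850
Highest: Cobalt (5.040).

Cobalt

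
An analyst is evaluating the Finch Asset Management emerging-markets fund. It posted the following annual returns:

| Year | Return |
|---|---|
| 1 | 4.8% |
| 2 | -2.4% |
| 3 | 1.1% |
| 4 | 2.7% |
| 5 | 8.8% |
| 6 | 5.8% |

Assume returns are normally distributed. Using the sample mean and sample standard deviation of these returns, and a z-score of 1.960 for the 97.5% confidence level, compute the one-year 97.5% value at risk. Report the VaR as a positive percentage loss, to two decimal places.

4.19

μ = (4.8 − 2.4 + 1.1 + 2.7 + 8.8 + 5.8) / 6 = 20.80 / 6 = 3.4667%
Sample std dev = √[76.2733 / 5] = 3.9057%
VaR = −(μ − z·σ) = −(3.4667 − 1.960 × 3.9057) = −(-4.1885) = 4.1885%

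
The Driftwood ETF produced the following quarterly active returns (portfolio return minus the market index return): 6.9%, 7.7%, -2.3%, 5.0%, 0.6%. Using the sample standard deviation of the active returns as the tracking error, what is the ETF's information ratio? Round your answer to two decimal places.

μ = (6.9 + 7.7 − 2.3 + 5 + 0.6) / 5 = 17.90 / 5 = 3.5800%
Σ(r − μ)² = (6.9 − 3.5800)² + (7.7 − 3.5800)² + … = 73.4680
σ = √[73.4680 / 4] = 4.2857%
IR = μ / tracking error = 3.5800 / 4.2857 = 0.8353

0.84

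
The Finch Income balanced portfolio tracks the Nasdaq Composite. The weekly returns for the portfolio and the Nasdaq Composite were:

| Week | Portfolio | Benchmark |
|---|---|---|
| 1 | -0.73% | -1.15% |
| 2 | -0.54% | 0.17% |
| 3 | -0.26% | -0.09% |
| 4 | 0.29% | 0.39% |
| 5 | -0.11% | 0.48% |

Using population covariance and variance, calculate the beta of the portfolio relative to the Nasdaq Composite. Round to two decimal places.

0.45

r̄p = -0.2700%,  r̄m = -0.0400%
Cov = Σ(rp − r̄p)(rm − r̄m) / 5 = 0.1555
Var(rm) = Σ(rm − r̄m)² / 5 = 0.3468
β = Cov / Var = 0.1555 / 0.3468 = 0.4484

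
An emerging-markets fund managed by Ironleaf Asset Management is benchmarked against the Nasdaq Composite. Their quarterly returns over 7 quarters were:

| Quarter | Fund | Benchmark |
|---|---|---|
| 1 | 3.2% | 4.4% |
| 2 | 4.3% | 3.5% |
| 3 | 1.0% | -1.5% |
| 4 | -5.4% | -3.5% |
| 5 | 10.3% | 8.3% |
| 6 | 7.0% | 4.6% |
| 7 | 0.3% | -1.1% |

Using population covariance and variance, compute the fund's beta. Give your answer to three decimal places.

r̄p = 2.9571%,  r̄m = 2.1000%
Cov = Σ(rp − r̄p)(rm − r̄m) / 7 = 17.2029
Var(rm) = Σ(rm − r̄m)² / 7 = 15.2143
β = Cov / Var = 17.2029 / 15.2143 = 1.1307

1.131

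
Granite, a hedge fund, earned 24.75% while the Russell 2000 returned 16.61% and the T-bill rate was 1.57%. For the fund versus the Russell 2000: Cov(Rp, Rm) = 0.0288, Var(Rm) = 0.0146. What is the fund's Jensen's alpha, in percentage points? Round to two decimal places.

-6.49

β = Cov / Var = 0.0288 / 0.0146 = 1.9726
E[R] = Rf + β(Rm − Rf) = 1.57% + 1.9726 × (16.61% − 1.57%) = 31.2379%
α = Rp − E[R] = 24.75% − 31.2379% = -6.4879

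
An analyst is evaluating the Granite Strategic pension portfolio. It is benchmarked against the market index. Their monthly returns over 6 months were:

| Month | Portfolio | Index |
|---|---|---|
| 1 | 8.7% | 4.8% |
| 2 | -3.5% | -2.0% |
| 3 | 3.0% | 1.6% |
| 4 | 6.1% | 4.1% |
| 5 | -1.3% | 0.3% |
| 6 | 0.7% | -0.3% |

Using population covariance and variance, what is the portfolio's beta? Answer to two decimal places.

r̄p = 2.2833%,  r̄m = 1.4167%
Cov = Σ(rp − r̄p)(rm − r̄m) / 6 = 9.7603
Var(rm) = Σ(rm − r̄m)² / 6 = 5.7581
β = Cov / Var = 9.7603 / 5.7581 = 1.6951

1.70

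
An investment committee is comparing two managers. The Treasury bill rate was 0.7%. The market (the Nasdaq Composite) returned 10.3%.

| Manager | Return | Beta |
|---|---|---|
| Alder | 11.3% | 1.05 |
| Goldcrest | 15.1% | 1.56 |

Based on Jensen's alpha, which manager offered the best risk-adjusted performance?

Alder

Alder: α = 11.3% − [0.7% + 1.05 × (10.3% − 0.7%)] = 0.520
Goldcrest: α = 15.1% − [0.7% + 1.56 × (10.3% − 0.7%)] = -0.576
Highest: Alder (0.520).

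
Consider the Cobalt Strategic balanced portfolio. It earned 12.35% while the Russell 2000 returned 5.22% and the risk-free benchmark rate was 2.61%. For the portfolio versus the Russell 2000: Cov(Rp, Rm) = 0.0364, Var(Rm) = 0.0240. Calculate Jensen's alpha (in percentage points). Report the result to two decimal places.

β = Cov / Var = 0.0364 / 0.0240 = 1.5167
E[R] = Rf + β(Rm − Rf) = 2.61% + 1.5167 × (5.22% − 2.61%) = 6.5686%
α = Rp − E[R] = 12.35% − 6.5686% = 5.7814

5.78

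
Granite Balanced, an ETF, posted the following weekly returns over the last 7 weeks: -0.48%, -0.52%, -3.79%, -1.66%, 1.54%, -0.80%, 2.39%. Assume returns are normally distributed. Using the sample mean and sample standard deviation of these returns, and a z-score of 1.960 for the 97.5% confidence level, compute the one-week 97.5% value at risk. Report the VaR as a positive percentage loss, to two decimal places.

r̄ = (-0.48 − 0.52 − 3.79 − 1.66 + 1.54 − 0.8 + 2.39) / 7 = -3.320 / 7 = -0.4743%
Sample std dev = √[24.7696 / 6] = 2.0318%
VaR = −(r̄ − z·σ) = −(-0.4743 − 1.960 × 2.0318) = −(-4.4566) = 4.4566%

4.46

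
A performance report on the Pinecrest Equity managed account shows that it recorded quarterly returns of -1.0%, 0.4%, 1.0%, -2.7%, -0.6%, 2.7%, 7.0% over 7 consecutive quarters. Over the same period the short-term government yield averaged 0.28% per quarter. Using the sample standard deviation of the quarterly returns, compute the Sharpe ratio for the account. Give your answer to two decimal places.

r̄ = (-1 + 0.4 + 1 − 2.7 − 0.6 + 2.7 + 7) / 7 = 0.9714%
Sample σ = √[Σ(r − r̄)² / 6] = √[59.4943 / 6] = √9.9157 = 3.1489%
Sharpe = (r̄ − rf) / σ = (0.9714 − 0.28) / 3.1489 = 0.6914 / 3.1489 = 0.2196

0.22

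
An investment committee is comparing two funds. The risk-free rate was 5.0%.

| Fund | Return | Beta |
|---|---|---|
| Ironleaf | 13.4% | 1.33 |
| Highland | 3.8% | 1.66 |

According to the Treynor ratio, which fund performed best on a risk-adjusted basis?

Ironleaf: Treynor = (13.4% − 5.0%) / 1.33 = 6.316
Highland: Treynor = (3.8% − 5.0%) / 1.66 = -0.723
Highest: Ironleaf (6.316).

Ironleaf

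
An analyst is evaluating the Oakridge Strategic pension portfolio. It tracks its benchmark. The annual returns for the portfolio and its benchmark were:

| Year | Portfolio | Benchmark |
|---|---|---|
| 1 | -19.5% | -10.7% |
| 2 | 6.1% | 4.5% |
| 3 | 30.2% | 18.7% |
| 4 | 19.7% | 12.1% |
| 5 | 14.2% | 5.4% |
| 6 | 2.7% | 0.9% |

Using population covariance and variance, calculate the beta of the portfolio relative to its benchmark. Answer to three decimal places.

r̄p = 8.9000%,  r̄m = 5.1500%
Cov = Σ(rp − r̄p)(rm − r̄m) / 6 = 140.5517
Var(rm) = Σ(rm − r̄m)² / 6 = 83.6125
β = Cov / Var = 140.5517 / 83.6125 = 1.6810

1.681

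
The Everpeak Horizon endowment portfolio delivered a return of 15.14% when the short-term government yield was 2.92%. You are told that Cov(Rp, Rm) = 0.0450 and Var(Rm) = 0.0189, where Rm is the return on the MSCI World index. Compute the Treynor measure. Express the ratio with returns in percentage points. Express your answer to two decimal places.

β = Cov / Var = 0.0450 / 0.0189 = 2.3810
Treynor = (Rp − Rf) / β = (15.14% − 2.92%) / 2.3810 = 12.22 / 2.3810 = 5.1323

5.13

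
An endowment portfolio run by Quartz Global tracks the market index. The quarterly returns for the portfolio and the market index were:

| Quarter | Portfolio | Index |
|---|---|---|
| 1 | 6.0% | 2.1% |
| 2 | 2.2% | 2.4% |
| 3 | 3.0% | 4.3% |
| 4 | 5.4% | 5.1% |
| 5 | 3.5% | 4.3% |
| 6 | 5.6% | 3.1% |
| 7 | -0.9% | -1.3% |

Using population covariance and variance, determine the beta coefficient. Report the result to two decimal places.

r̄p = 3.5429%,  r̄m = 2.8571%
Cov = Σ(rp − r̄p)(rm − r̄m) / 7 = 3.0061
Var(rm) = Σ(rm − r̄m)² / 7 = 3.9024
β = Cov / Var = 3.0061 / 3.9024 = 0.7703

0.77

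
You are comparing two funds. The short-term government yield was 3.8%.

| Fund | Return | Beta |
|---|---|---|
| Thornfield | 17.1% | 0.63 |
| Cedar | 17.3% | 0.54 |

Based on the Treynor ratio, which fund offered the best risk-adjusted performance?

Thornfield: Treynor = (17.1% − 3.8%) / 0.63 = 21.111
Cedar: Treynor = (17.3% − 3.8%) / 0.54 = 25.000
Highest: Cedar (25.000).

Cedar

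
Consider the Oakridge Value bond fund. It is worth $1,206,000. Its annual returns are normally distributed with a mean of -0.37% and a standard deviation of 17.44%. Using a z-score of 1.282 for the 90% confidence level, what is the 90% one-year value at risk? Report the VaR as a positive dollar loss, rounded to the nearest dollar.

$274,101

Return at the 90% tail: μ − z·σ = -0.37% − 1.282 × 17.44% = -0.37 − 22.35808 = -22.72808%
VaR = −(-22.72808%) × $1,206,000 = 22.72808% × $1,206,000 = $274,101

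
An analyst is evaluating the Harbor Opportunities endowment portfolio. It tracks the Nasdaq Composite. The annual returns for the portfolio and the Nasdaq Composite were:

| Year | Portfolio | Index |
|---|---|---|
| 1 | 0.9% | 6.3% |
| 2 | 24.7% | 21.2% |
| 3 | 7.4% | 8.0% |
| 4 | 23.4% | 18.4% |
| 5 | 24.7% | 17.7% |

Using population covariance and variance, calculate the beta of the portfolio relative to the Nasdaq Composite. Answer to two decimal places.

1.64

r̄p = 16.2200%,  r̄m = 14.3200%
Cov = Σ(rp − r̄p)(rm − r̄m) / 5 = 58.9816
Var(rm) = Σ(rm − r̄m)² / 5 = 35.9336
β = Cov / Var = 58.9816 / 35.9336 = 1.6414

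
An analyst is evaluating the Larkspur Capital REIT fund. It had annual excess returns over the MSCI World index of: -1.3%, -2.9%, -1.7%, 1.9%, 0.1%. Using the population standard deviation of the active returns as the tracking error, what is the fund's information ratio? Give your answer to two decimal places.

-0.47

Mean return r̄ = -3.90 / 5 = -0.7800%
Population σ = √[Σ(r − r̄)² / 5] = √[13.5680 / 5] = √2.7136 = 1.6473%
IR = r̄ / tracking error = -0.7800 / 1.6473 = -0.4735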